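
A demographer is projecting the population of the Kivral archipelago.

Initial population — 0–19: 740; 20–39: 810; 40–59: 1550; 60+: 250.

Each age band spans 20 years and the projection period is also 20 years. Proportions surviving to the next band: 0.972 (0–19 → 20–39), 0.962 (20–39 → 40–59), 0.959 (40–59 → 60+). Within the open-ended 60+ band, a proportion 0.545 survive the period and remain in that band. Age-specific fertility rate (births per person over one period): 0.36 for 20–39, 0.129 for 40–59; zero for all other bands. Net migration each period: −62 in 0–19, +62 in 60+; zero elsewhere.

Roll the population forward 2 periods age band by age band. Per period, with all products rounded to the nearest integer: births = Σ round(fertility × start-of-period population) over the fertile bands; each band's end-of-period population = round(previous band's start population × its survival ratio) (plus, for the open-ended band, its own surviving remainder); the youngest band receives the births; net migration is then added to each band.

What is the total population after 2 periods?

Period 1.
Births: 810 * 0.36 = 292, 1550 * 0.129 = 200 → total 492
20–39: 740 * 0.972 = 719
40–59: 810 * 0.962 = 779
60+: 1550 * 0.959 + 250 * 0.545 = 1486 + 136 = 1622
Net migration: 0–19 − 62 → 430; 60+ + 62 → 1684
→ [430, 719, 779, 1684]
Period 2.
Births: 719 * 0.36 = 259, 779 * 0.129 = 100 → total 359
20–39: 430 * 0.972 = 418
40–59: 719 * 0.962 = 692
60+: 779 * 0.959 + 1684 * 0.545 = 747 + 918 = 1665
Net migration: 0–19 − 62 → 297; 60+ + 62 → 1727
→ [297, 418, 692, 1727]
Total after period 2: 297 + 418 + 692 + 1727 = 3134

3134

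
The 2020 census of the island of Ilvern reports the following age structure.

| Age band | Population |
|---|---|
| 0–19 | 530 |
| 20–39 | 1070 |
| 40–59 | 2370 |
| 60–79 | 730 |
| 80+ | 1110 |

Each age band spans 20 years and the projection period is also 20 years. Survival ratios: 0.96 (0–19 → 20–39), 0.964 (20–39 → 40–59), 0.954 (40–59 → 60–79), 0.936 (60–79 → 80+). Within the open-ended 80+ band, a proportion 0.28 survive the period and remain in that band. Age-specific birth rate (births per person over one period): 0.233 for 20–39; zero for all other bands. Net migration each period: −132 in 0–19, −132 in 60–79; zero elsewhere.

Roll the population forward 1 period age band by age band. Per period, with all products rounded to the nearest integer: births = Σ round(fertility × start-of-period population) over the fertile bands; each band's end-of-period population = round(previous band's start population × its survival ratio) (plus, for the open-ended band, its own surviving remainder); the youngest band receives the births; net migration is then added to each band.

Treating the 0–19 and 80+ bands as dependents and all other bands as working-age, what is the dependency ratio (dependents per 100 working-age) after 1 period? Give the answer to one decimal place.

Period 1.
Births: 1070 * 0.233 = 249
20–39: 530 * 0.96 = 509
40–59: 1070 * 0.964 = 1031
60–79: 2370 * 0.954 = 2261
80+: 730 * 0.936 + 1110 * 0.28 = 683 + 311 = 994
Net migration: 0–19 − 132 → 117; 60–79 − 132 → 2129
Giving 117 / 509 / 1031 / 2129 / 994.
Dependents (band 0–19 + band 80+) = 117 + 994 = 1111; working-age = 3669; ratio = 1111/3669 × 100 = 30.3

30.3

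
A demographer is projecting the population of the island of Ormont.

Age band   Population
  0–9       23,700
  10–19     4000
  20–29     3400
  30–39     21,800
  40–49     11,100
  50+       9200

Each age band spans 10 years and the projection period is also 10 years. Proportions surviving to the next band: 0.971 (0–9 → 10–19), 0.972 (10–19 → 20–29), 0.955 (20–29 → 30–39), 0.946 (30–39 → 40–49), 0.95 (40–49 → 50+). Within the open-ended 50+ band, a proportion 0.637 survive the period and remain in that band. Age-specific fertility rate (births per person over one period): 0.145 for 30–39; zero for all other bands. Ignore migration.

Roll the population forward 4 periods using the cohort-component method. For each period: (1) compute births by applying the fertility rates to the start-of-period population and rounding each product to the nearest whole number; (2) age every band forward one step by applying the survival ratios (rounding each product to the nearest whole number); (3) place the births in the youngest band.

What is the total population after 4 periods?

44505

After projecting period 1:
Births: 21800 × 0.145 = 3161
10–19: 23700 × 0.971 = 23013
20–29: 4000 × 0.972 = 3888
30–39: 3400 × 0.955 = 3247
40–49: 21800 × 0.946 = 20623
50+: 11100 × 0.95 + 9200 × 0.637 = 10545 + 5860 = 16405
→ [3161, 23013, 3888, 3247, 20623, 16405]
After projecting period 2:
Births: 3247 × 0.145 = 471
10–19: 3161 × 0.971 = 3069
20–29: 23013 × 0.972 = 22369
30–39: 3888 × 0.955 = 3713
40–49: 3247 × 0.946 = 3072
50+: 20623 × 0.95 + 16405 × 0.637 = 19592 + 10450 = 30042
→ [471, 3069, 22369, 3713, 3072, 30042]
After projecting period 3:
Births: 3713 × 0.145 = 538
10–19: 471 × 0.971 = 457
20–29: 3069 × 0.972 = 2983
30–39: 22369 × 0.955 = 21362
40–49: 3713 × 0.946 = 3512
50+: 3072 × 0.95 + 30042 × 0.637 = 2918 + 19137 = 22055
→ [538, 457, 2983, 21362, 3512, 22055]
After projecting period 4:
Births: 21362 × 0.145 = 3097
10–19: 538 × 0.971 = 522
20–29: 457 × 0.972 = 444
30–39: 2983 × 0.955 = 2849
40–49: 21362 × 0.946 = 20208
50+: 3512 × 0.95 + 22055 × 0.637 = 3336 + 14049 = 17385
→ [3097, 522, 444, 2849, 20208, 17385]
Total after period 4: 3097 + 522 + 444 + 2849 + 20208 + 17385 = 44505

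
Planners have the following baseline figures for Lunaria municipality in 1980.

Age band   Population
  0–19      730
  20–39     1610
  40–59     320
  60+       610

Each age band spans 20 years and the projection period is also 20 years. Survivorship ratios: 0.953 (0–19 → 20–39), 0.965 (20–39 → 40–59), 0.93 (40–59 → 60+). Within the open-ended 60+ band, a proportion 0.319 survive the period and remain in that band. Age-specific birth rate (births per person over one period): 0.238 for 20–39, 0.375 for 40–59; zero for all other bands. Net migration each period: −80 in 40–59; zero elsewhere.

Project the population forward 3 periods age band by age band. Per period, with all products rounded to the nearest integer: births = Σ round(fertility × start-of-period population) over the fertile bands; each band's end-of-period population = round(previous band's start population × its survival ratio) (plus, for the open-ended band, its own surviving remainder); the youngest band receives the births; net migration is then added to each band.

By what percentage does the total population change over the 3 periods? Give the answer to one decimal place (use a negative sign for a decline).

Period 1:
Births: 1610 * 0.238 = 383 ; 320 * 0.375 = 120 → total 503
20–39: 730 * 0.953 = 696
40–59: 1610 * 0.965 = 1554
60+: 320 * 0.93 + 610 * 0.319 = 298 + 195 = 493
Net migration: 40–59 − 80 → 1474
End of period: [503, 696, 1474, 493]
Period 2:
Births: 696 * 0.238 = 166 ; 1474 * 0.375 = 553 → total 719
20–39: 503 * 0.953 = 479
40–59: 696 * 0.965 = 672
60+: 1474 * 0.93 + 493 * 0.319 = 1371 + 157 = 1528
Net migration: 40–59 − 80 → 592
End of period: [719, 479, 592, 1528]
Period 3:
Births: 479 * 0.238 = 114 ; 592 * 0.375 = 222 → total 336
20–39: 719 * 0.953 = 685
40–59: 479 * 0.965 = 462
60+: 592 * 0.93 + 1528 * 0.319 = 551 + 487 = 1038
Net migration: 40–59 − 80 → 382
End of period: [336, 685, 382, 1038]
Total: 3270 → 2441; change = -829; percentage change = -25.4%

-25.4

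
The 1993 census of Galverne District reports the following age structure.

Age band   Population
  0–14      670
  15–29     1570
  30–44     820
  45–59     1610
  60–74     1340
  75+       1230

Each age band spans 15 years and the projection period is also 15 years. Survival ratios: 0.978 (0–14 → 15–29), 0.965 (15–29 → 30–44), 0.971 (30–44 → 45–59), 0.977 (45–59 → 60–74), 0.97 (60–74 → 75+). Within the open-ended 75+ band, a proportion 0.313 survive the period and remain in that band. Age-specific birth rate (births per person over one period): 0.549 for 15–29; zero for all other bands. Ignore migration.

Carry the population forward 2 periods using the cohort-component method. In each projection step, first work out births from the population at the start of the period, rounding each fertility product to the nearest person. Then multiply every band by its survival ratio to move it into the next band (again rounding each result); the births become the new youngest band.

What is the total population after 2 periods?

[period 1]
Births: 1570 × 0.549 = 862
15–29: 670 × 0.978 = 655
30–44: 1570 × 0.965 = 1515
45–59: 820 × 0.971 = 796
60–74: 1610 × 0.977 = 1573
75+: 1340 × 0.97 + 1230 × 0.313 = 1300 + 385 = 1685
Population now: 0–14=862, 15–29=655, 30–44=1515, 45–59=796, 60–74=1573, 75+=1685
[period 2]
Births: 655 × 0.549 = 360
15–29: 862 × 0.978 = 843
30–44: 655 × 0.965 = 632
45–59: 1515 × 0.971 = 1471
60–74: 796 × 0.977 = 778
75+: 1573 × 0.97 + 1685 × 0.313 = 1526 + 527 = 2053
Population now: 0–14=360, 15–29=843, 30–44=632, 45–59=1471, 60–74=778, 75+=2053
Total after period 2: 360 + 843 + 632 + 1471 + 778 + 2053 = 6137

6137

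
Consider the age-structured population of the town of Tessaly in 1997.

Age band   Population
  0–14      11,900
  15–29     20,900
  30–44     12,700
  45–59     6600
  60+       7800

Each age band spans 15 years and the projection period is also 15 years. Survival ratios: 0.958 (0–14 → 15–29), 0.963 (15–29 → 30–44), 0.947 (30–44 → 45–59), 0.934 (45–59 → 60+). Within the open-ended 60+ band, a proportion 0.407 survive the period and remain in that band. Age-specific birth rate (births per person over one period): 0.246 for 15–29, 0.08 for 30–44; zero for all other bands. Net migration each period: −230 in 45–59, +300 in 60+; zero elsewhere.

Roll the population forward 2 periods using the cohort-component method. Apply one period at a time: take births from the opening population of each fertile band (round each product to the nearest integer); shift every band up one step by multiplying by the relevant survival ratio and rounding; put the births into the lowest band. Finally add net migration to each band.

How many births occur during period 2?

4414

Call the groups 1 to 5, youngest first.
Period 1:
Births: 20900 × 0.246 = 5141 ; 12700 × 0.08 = 1016 → 6157
Group 2: 11900 × 0.958 = 11400
Group 3: 20900 × 0.963 = 20127
Group 4: 12700 × 0.947 = 12027
Group 5: 6600 × 0.934 + 7800 × 0.407 = 6164 + 3175 = 9339
Net migration: Group 4 − 230 → 11797; Group 5 + 300 → 9639
Giving 6157 / 11400 / 20127 / 11797 / 9639.
Period 2:
Births: 11400 × 0.246 = 2804 ; 20127 × 0.08 = 1610 → 4414
Group 2: 6157 × 0.958 = 5898
Group 3: 11400 × 0.963 = 10978
Group 4: 20127 × 0.947 = 19060
Group 5: 11797 × 0.934 + 9639 × 0.407 = 11018 + 3923 = 14941
Net migration: Group 4 − 230 → 18830; Group 5 + 300 → 15241
Giving 4414 / 5898 / 10978 / 18830 / 15241.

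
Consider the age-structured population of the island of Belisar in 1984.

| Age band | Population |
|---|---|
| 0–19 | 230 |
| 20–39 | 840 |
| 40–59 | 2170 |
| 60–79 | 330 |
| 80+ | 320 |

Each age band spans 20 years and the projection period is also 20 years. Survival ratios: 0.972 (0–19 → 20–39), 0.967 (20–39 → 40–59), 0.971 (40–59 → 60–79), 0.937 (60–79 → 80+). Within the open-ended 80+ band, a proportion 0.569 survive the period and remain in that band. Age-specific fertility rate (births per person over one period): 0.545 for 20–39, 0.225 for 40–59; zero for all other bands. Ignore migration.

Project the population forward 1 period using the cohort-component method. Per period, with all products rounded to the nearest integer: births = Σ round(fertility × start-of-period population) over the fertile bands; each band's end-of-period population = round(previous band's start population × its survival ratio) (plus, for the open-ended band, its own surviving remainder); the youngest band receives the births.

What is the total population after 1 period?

4580

[period 1]
Births: 840 × 0.545 = 458  |  2170 × 0.225 = 488 — total 946
20–39: 230 × 0.972 = 224
40–59: 840 × 0.967 = 812
60–79: 2170 × 0.971 = 2107
80+: 330 × 0.937 + 320 × 0.569 = 309 + 182 = 491
Population now: 0–19=946, 20–39=224, 40–59=812, 60–79=2107, 80+=491
Total after period 1: 946 + 224 + 812 + 2107 + 491 = 4580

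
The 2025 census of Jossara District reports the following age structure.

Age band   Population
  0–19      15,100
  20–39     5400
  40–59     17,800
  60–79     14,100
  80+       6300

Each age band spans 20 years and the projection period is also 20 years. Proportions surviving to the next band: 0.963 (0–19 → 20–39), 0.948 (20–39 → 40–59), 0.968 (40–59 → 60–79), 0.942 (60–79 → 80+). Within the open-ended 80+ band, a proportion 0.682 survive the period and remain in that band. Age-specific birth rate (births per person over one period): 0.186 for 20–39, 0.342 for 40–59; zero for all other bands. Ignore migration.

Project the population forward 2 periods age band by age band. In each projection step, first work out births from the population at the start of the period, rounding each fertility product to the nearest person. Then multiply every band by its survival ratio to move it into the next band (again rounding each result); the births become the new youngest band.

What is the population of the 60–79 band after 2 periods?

4955

[period 1]
Births: 5400 × 0.186 = 1004 ; 17800 × 0.342 = 6088 → 7092
20–39: 15100 × 0.963 = 14541
40–59: 5400 × 0.948 = 5119
60–79: 17800 × 0.968 = 17230
80+: 14100 × 0.942 + 6300 × 0.682 = 13282 + 4297 = 17579
→ [7092, 14541, 5119, 17230, 17579]
[period 2]
Births: 14541 × 0.186 = 2705 ; 5119 × 0.342 = 1751 → 4456
20–39: 7092 × 0.963 = 6830
40–59: 14541 × 0.948 = 13785
60–79: 5119 × 0.968 = 4955
80+: 17230 × 0.942 + 17579 × 0.682 = 16231 + 11989 = 28220
→ [4456, 6830, 13785, 4955, 28220]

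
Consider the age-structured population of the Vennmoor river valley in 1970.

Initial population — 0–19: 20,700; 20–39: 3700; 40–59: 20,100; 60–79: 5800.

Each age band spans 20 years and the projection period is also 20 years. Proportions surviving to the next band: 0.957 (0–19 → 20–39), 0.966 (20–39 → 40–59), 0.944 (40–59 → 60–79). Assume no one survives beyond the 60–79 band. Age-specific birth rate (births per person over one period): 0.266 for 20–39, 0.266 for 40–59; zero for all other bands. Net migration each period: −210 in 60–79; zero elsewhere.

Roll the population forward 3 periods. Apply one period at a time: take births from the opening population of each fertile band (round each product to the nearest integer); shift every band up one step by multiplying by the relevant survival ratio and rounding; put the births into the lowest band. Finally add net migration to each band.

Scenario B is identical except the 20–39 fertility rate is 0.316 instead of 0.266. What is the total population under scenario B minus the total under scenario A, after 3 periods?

1478

— Period 1 —
Births: 3700 × 0.266 = 984 ; 20100 × 0.266 = 5347 → total 6331
20–39: 20700 × 0.957 = 19810
40–59: 3700 × 0.966 = 3574
60–79: 20100 × 0.944 = 18974
Net migration: 60–79 − 210 → 18764
Giving 6331 / 19810 / 3574 / 18764.
— Period 2 —
Births: 19810 × 0.266 = 5269 ; 3574 × 0.266 = 951 → total 6220
20–39: 6331 × 0.957 = 6059
40–59: 19810 × 0.966 = 19136
60–79: 3574 × 0.944 = 3374
Net migration: 60–79 − 210 → 3164
Giving 6220 / 6059 / 19136 / 3164.
— Period 3 —
Births: 6059 × 0.266 = 1612 ; 19136 × 0.266 = 5090 → total 6702
20–39: 6220 × 0.957 = 5953
40–59: 6059 × 0.966 = 5853
60–79: 19136 × 0.944 = 18064
Net migration: 60–79 − 210 → 17854
Giving 6702 / 5953 / 5853 / 17854.
Scenario A total after 3 periods: 36362
Scenario B projection —
— Period 1 —
Births: 3700 × 0.316 = 1169 ; 20100 × 0.266 = 5347 → total 6516
20–39: 20700 × 0.957 = 19810
40–59: 3700 × 0.966 = 3574
60–79: 20100 × 0.944 = 18974
Net migration: 60–79 − 210 → 18764
Giving 6516 / 19810 / 3574 / 18764.
— Period 2 —
Births: 19810 × 0.316 = 6260 ; 3574 × 0.266 = 951 → total 7211
20–39: 6516 × 0.957 = 6236
40–59: 19810 × 0.966 = 19136
60–79: 3574 × 0.944 = 3374
Net migration: 60–79 − 210 → 3164
Giving 7211 / 6236 / 19136 / 3164.
— Period 3 —
Births: 6236 × 0.316 = 1971 ; 19136 × 0.266 = 5090 → total 7061
20–39: 7211 × 0.957 = 6901
40–59: 6236 × 0.966 = 6024
60–79: 19136 × 0.944 = 18064
Net migration: 60–79 − 210 → 17854
Giving 7061 / 6901 / 6024 / 17854.
Scenario B total after 3 periods: 37840
Difference B − A = 37840 − 36362 = 1478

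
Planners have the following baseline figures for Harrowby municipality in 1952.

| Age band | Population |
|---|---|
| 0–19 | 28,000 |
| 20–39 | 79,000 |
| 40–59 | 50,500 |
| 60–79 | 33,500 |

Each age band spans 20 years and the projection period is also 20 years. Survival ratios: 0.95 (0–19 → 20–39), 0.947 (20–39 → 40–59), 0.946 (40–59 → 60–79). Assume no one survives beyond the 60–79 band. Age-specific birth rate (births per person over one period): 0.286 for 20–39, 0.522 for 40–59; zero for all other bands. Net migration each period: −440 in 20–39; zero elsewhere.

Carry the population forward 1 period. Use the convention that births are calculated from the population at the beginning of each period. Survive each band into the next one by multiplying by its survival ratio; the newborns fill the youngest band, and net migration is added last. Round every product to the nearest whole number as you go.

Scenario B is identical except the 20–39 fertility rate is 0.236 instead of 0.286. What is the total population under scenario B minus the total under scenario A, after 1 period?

Call the bands 1 to 4, youngest first.
After projecting period 1:
Births: 79000 * 0.286 = 22594, 50500 * 0.522 = 26361 ⇒ total 48955
Band 2: 28000 * 0.95 = 26600
Band 3: 79000 * 0.947 = 74813
Band 4: 50500 * 0.946 = 47773
Net migration: Band 2 − 440 → 26160
Giving 48955 / 26160 / 74813 / 47773.
Scenario A total after 1 period: 197701
Scenario B projection —
After projecting period 1:
Births: 79000 * 0.236 = 18644, 50500 * 0.522 = 26361 ⇒ total 45005
Band 2: 28000 * 0.95 = 26600
Band 3: 79000 * 0.947 = 74813
Band 4: 50500 * 0.946 = 47773
Net migration: Band 2 − 440 → 26160
Giving 45005 / 26160 / 74813 / 47773.
Scenario B total after 1 period: 193751
Difference B − A = 193751 − 197701 = -3950

-3950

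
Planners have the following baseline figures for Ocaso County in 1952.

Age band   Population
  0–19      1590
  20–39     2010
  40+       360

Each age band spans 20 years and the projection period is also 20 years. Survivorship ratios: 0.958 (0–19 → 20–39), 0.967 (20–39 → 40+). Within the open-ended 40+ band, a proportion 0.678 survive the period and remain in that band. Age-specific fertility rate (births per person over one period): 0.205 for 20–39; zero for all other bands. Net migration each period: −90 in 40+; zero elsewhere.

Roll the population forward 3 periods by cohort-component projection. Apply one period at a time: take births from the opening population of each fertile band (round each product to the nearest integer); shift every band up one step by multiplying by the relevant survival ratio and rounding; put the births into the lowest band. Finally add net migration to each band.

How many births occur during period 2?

312

(Bands numbered youngest = 1 to oldest = 3.)
[period 1]
Births: 2010 × 0.205 = 412
Band 2: 1590 × 0.958 = 1523
Band 3: 2010 × 0.967 + 360 × 0.678 = 1944 + 244 = 2188
Net migration: Band 3 − 90 → 2098
End of period: [412, 1523, 2098]
[period 2]
Births: 1523 × 0.205 = 312
Band 2: 412 × 0.958 = 395
Band 3: 1523 × 0.967 + 2098 × 0.678 = 1473 + 1422 = 2895
Net migration: Band 3 − 90 → 2805
End of period: [312, 395, 2805]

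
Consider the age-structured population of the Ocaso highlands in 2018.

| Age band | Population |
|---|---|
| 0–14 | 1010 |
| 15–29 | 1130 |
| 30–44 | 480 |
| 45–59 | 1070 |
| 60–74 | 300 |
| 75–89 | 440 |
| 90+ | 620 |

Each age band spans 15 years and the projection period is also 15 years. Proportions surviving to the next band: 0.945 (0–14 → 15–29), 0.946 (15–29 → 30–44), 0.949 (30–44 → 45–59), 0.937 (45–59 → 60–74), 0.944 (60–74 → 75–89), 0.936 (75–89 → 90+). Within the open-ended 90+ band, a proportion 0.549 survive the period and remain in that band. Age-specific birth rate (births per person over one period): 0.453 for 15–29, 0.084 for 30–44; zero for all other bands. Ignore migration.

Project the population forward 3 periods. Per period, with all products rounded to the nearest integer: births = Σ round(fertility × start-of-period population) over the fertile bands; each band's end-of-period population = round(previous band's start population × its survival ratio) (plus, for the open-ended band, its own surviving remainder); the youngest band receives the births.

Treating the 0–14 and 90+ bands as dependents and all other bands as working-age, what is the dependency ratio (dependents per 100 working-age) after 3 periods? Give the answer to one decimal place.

Call the bands 1 to 7, youngest first.
[period 1]
Births: 1130 × 0.453 = 512  |  480 × 0.084 = 40 ⇒ total 552
Band 2: 1010 × 0.945 = 954
Band 3: 1130 × 0.946 = 1069
Band 4: 480 × 0.949 = 456
Band 5: 1070 × 0.937 = 1003
Band 6: 300 × 0.944 = 283
Band 7: 440 × 0.936 + 620 × 0.549 = 412 + 340 = 752
Giving 552 / 954 / 1069 / 456 / 1003 / 283 / 752.
[period 2]
Births: 954 × 0.453 = 432  |  1069 × 0.084 = 90 ⇒ total 522
Band 2: 552 × 0.945 = 522
Band 3: 954 × 0.946 = 902
Band 4: 1069 × 0.949 = 1014
Band 5: 456 × 0.937 = 427
Band 6: 1003 × 0.944 = 947
Band 7: 283 × 0.936 + 752 × 0.549 = 265 + 413 = 678
Giving 522 / 522 / 902 / 1014 / 427 / 947 / 678.
[period 3]
Births: 522 × 0.453 = 236  |  902 × 0.084 = 76 ⇒ total 312
Band 2: 522 × 0.945 = 493
Band 3: 522 × 0.946 = 494
Band 4: 902 × 0.949 = 856
Band 5: 1014 × 0.937 = 950
Band 6: 427 × 0.944 = 403
Band 7: 947 × 0.936 + 678 × 0.549 = 886 + 372 = 1258
Giving 312 / 493 / 494 / 856 / 950 / 403 / 1258.
Dependents (band 0–14 + band 90+) = 312 + 1258 = 1570; working-age = 3196; ratio = 1570/3196 × 100 = 49.1

49.1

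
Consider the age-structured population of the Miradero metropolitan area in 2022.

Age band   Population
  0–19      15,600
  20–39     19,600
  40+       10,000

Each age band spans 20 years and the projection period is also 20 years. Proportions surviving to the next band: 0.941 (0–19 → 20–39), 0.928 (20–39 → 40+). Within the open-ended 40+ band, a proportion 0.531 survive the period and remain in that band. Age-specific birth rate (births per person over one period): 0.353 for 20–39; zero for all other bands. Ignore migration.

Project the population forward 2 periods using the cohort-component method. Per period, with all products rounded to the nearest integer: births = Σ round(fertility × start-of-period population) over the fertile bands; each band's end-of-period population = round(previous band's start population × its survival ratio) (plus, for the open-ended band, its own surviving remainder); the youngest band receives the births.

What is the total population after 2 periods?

[period 1]
Births: 19600 * 0.353 = 6919
20–39: 15600 * 0.941 = 14680
40+: 19600 * 0.928 + 10000 * 0.531 = 18189 + 5310 = 23499
Population now: 0–19=6919, 20–39=14680, 40+=23499
[period 2]
Births: 14680 * 0.353 = 5182
20–39: 6919 * 0.941 = 6511
40+: 14680 * 0.928 + 23499 * 0.531 = 13623 + 12478 = 26101
Population now: 0–19=5182, 20–39=6511, 40+=26101
Total after period 2: 5182 + 6511 + 26101 = 37794

37794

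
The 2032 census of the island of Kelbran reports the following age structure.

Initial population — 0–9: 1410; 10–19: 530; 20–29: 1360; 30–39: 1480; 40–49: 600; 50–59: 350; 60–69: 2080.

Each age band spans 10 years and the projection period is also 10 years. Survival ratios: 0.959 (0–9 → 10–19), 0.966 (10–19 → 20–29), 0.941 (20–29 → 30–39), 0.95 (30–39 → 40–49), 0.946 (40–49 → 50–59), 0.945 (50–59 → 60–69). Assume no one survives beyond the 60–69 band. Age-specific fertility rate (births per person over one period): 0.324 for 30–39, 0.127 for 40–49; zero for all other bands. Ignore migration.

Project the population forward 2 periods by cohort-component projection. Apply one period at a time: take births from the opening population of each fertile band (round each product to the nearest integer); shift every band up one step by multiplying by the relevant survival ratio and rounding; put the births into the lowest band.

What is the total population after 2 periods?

[period 1]
Births: 1480 × 0.324 = 480 ; 600 × 0.127 = 76 → 556
10–19: 1410 × 0.959 = 1352
20–29: 530 × 0.966 = 512
30–39: 1360 × 0.941 = 1280
40–49: 1480 × 0.95 = 1406
50–59: 600 × 0.946 = 568
60–69: 350 × 0.945 = 331
Population now: 0–9=556, 10–19=1352, 20–29=512, 30–39=1280, 40–49=1406, 50–59=568, 60–69=331
[period 2]
Births: 1280 × 0.324 = 415 ; 1406 × 0.127 = 179 → 594
10–19: 556 × 0.959 = 533
20–29: 1352 × 0.966 = 1306
30–39: 512 × 0.941 = 482
40–49: 1280 × 0.95 = 1216
50–59: 1406 × 0.946 = 1330
60–69: 568 × 0.945 = 537
Population now: 0–9=594, 10–19=533, 20–29=1306, 30–39=482, 40–49=1216, 50–59=1330, 60–69=537
Total after period 2: 594 + 533 + 1306 + 482 + 1216 + 1330 + 537 = 5998

5998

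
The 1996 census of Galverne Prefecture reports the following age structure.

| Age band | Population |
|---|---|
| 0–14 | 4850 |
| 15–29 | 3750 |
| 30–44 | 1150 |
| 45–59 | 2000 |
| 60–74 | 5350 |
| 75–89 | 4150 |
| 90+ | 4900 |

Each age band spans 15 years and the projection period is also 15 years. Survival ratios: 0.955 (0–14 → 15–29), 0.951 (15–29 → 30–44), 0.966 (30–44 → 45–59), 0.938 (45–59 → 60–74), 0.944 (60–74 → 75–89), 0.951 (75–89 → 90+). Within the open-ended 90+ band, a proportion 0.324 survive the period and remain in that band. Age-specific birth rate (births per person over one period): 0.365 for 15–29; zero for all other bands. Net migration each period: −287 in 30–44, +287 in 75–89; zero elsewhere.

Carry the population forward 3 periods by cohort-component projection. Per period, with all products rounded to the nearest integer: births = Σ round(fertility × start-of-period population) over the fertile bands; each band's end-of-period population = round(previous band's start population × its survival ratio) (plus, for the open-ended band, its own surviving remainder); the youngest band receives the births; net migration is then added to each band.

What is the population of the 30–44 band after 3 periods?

956

(Groups numbered youngest = 1 to oldest = 7.)
Period 1.
Births: 3750 * 0.365 = 1369
Group 2: 4850 * 0.955 = 4632
Group 3: 3750 * 0.951 = 3566
Group 4: 1150 * 0.966 = 1111
Group 5: 2000 * 0.938 = 1876
Group 6: 5350 * 0.944 = 5050
Group 7: 4150 * 0.951 + 4900 * 0.324 = 3947 + 1588 = 5535
Net migration: Group 3 − 287 → 3279; Group 6 + 287 → 5337
Population now: 0–14=1369, 15–29=4632, 30–44=3279, 45–59=1111, 60–74=1876, 75–89=5337, 90+=5535
Period 2.
Births: 4632 * 0.365 = 1691
Group 2: 1369 * 0.955 = 1307
Group 3: 4632 * 0.951 = 4405
Group 4: 3279 * 0.966 = 3168
Group 5: 1111 * 0.938 = 1042
Group 6: 1876 * 0.944 = 1771
Group 7: 5337 * 0.951 + 5535 * 0.324 = 5075 + 1793 = 6868
Net migration: Group 3 − 287 → 4118; Group 6 + 287 → 2058
Population now: 0–14=1691, 15–29=1307, 30–44=4118, 45–59=3168, 60–74=1042, 75–89=2058, 90+=6868
Period 3.
Births: 1307 * 0.365 = 477
Group 2: 1691 * 0.955 = 1615
Group 3: 1307 * 0.951 = 1243
Group 4: 4118 * 0.966 = 3978
Group 5: 3168 * 0.938 = 2972
Group 6: 1042 * 0.944 = 984
Group 7: 2058 * 0.951 + 6868 * 0.324 = 1957 + 2225 = 4182
Net migration: Group 3 − 287 → 956; Group 6 + 287 → 1271
Population now: 0–14=477, 15–29=1615, 30–44=956, 45–59=3978, 60–74=2972, 75–89=1271, 90+=4182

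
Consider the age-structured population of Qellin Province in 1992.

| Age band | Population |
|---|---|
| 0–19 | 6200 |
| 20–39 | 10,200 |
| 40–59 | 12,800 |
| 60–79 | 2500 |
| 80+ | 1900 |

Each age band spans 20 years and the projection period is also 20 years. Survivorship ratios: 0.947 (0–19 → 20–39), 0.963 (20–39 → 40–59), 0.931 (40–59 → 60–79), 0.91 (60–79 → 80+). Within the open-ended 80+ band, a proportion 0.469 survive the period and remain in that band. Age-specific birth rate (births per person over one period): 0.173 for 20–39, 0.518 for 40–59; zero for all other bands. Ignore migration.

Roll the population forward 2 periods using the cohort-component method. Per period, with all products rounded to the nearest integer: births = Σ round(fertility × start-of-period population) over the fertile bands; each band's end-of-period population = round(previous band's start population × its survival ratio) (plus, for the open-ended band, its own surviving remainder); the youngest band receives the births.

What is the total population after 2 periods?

41182

Let group 1 be 0–19 through group 5 = 80+.
[period 1]
Births: 10200 × 0.173 = 1765 ; 12800 × 0.518 = 6630 ⇒ total 8395
Group 2: 6200 × 0.947 = 5871
Group 3: 10200 × 0.963 = 9823
Group 4: 12800 × 0.931 = 11917
Group 5: 2500 × 0.91 + 1900 × 0.469 = 2275 + 891 = 3166
Giving 8395 / 5871 / 9823 / 11917 / 3166.
[period 2]
Births: 5871 × 0.173 = 1016 ; 9823 × 0.518 = 5088 ⇒ total 6104
Group 2: 8395 × 0.947 = 7950
Group 3: 5871 × 0.963 = 5654
Group 4: 9823 × 0.931 = 9145
Group 5: 11917 × 0.91 + 3166 × 0.469 = 10844 + 1485 = 12329
Giving 6104 / 7950 / 5654 / 9145 / 12329.
Total after period 2: 6104 + 7950 + 5654 + 9145 + 12329 = 41182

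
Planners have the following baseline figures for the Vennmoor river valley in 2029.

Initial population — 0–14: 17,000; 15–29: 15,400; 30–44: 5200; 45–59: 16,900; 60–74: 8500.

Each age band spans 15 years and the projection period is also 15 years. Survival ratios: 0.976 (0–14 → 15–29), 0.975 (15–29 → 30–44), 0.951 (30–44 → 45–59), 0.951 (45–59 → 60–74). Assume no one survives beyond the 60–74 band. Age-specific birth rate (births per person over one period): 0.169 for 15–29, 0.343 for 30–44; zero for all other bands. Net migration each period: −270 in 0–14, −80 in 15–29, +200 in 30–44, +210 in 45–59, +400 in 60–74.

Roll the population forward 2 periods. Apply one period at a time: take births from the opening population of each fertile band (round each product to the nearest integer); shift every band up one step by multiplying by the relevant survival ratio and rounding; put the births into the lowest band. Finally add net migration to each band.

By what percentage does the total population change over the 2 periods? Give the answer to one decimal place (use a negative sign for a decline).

Period 1:
Births: 15400 * 0.169 = 2603, 5200 * 0.343 = 1784 → total 4387
15–29: 17000 * 0.976 = 16592
30–44: 15400 * 0.975 = 15015
45–59: 5200 * 0.951 = 4945
60–74: 16900 * 0.951 = 16072
Net migration: 0–14 − 270 → 4117; 15–29 − 80 → 16512; 30–44 + 200 → 15215; 45–59 + 210 → 5155; 60–74 + 400 → 16472
→ [4117, 16512, 15215, 5155, 16472]
Period 2:
Births: 16512 * 0.169 = 2791, 15215 * 0.343 = 5219 → total 8010
15–29: 4117 * 0.976 = 4018
30–44: 16512 * 0.975 = 16099
45–59: 15215 * 0.951 = 14469
60–74: 5155 * 0.951 = 4902
Net migration: 0–14 − 270 → 7740; 15–29 − 80 → 3938; 30–44 + 200 → 16299; 45–59 + 210 → 14679; 60–74 + 400 → 5302
→ [7740, 3938, 16299, 14679, 5302]
Total: 63000 → 47958; change = -15042; percentage change = -23.9%

-23.9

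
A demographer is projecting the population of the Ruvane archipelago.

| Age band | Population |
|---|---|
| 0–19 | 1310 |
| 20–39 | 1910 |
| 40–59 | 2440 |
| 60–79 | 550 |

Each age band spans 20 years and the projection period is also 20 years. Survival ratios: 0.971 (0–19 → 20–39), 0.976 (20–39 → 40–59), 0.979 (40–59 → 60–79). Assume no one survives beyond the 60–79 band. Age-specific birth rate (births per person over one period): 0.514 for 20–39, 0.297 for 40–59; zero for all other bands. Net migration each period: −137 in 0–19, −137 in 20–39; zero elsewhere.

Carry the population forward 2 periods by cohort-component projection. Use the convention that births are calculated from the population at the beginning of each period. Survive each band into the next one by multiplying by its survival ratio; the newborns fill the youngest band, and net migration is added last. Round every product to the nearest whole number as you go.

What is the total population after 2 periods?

5320

After projecting period 1:
Births: 1910 * 0.514 = 982, 2440 * 0.297 = 725 → total 1707
20–39: 1310 * 0.971 = 1272
40–59: 1910 * 0.976 = 1864
60–79: 2440 * 0.979 = 2389
Net migration: 0–19 − 137 → 1570; 20–39 − 137 → 1135
End of period: [1570, 1135, 1864, 2389]
After projecting period 2:
Births: 1135 * 0.514 = 583, 1864 * 0.297 = 554 → total 1137
20–39: 1570 * 0.971 = 1524
40–59: 1135 * 0.976 = 1108
60–79: 1864 * 0.979 = 1825
Net migration: 0–19 − 137 → 1000; 20–39 − 137 → 1387
End of period: [1000, 1387, 1108, 1825]
Total after period 2: 1000 + 1387 + 1108 + 1825 = 5320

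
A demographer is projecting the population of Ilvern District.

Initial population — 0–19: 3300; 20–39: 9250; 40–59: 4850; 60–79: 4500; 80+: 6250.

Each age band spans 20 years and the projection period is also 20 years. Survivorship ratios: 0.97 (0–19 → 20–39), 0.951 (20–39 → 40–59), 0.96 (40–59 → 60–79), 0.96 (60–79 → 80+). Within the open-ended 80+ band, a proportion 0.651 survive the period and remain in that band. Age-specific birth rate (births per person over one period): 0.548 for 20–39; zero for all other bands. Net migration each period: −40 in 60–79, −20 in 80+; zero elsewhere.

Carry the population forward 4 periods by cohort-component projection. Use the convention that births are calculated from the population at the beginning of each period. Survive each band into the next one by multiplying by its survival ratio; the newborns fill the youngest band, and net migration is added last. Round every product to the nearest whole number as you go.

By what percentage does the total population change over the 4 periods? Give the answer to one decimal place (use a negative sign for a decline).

Period 1:
Births: 9250 × 0.548 = 5069
20–39: 3300 × 0.97 = 3201
40–59: 9250 × 0.951 = 8797
60–79: 4850 × 0.96 = 4656
80+: 4500 × 0.96 + 6250 × 0.651 = 4320 + 4069 = 8389
Net migration: 60–79 − 40 → 4616; 80+ − 20 → 8369
End of period: [5069, 3201, 8797, 4616, 8369]
Period 2:
Births: 3201 × 0.548 = 1754
20–39: 5069 × 0.97 = 4917
40–59: 3201 × 0.951 = 3044
60–79: 8797 × 0.96 = 8445
80+: 4616 × 0.96 + 8369 × 0.651 = 4431 + 5448 = 9879
Net migration: 60–79 − 40 → 8405; 80+ − 20 → 9859
End of period: [1754, 4917, 3044, 8405, 9859]
Period 3:
Births: 4917 × 0.548 = 2695
20–39: 1754 × 0.97 = 1701
40–59: 4917 × 0.951 = 4676
60–79: 3044 × 0.96 = 2922
80+: 8405 × 0.96 + 9859 × 0.651 = 8069 + 6418 = 14487
Net migration: 60–79 − 40 → 2882; 80+ − 20 → 14467
End of period: [2695, 1701, 4676, 2882, 14467]
Period 4:
Births: 1701 × 0.548 = 932
20–39: 2695 × 0.97 = 2614
40–59: 1701 × 0.951 = 1618
60–79: 4676 × 0.96 = 4489
80+: 2882 × 0.96 + 14467 × 0.651 = 2767 + 9418 = 12185
Net migration: 60–79 − 40 → 4449; 80+ − 20 → 12165
End of period: [932, 2614, 1618, 4449, 12165]
Total: 28150 → 21778; change = -6372; percentage change = -22.6%

-22.6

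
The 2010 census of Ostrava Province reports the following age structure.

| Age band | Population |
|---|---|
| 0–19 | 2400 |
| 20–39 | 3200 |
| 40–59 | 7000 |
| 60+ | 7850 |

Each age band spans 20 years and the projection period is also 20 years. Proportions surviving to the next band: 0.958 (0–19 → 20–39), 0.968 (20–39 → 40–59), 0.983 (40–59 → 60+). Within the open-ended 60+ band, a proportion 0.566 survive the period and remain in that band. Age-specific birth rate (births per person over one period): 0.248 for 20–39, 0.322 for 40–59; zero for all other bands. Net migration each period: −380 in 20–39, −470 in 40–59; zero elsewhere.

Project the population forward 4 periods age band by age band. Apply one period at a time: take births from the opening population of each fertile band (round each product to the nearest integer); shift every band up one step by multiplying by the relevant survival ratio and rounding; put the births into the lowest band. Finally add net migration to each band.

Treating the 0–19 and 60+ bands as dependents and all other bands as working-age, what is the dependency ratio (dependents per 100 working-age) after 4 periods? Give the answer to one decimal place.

621.8

Period 1:
Births: 3200 × 0.248 = 794 ; 7000 × 0.322 = 2254 → 3048
20–39: 2400 × 0.958 = 2299
40–59: 3200 × 0.968 = 3098
60+: 7000 × 0.983 + 7850 × 0.566 = 6881 + 4443 = 11324
Net migration: 20–39 − 380 → 1919; 40–59 − 470 → 2628
→ [3048, 1919, 2628, 11324]
Period 2:
Births: 1919 × 0.248 = 476 ; 2628 × 0.322 = 846 → 1322
20–39: 3048 × 0.958 = 2920
40–59: 1919 × 0.968 = 1858
60+: 2628 × 0.983 + 11324 × 0.566 = 2583 + 6409 = 8992
Net migration: 20–39 − 380 → 2540; 40–59 − 470 → 1388
→ [1322, 2540, 1388, 8992]
Period 3:
Births: 2540 × 0.248 = 630 ; 1388 × 0.322 = 447 → 1077
20–39: 1322 × 0.958 = 1266
40–59: 2540 × 0.968 = 2459
60+: 1388 × 0.983 + 8992 × 0.566 = 1364 + 5089 = 6453
Net migration: 20–39 − 380 → 886; 40–59 − 470 → 1989
→ [1077, 886, 1989, 6453]
Period 4:
Births: 886 × 0.248 = 220 ; 1989 × 0.322 = 640 → 860
20–39: 1077 × 0.958 = 1032
40–59: 886 × 0.968 = 858
60+: 1989 × 0.983 + 6453 × 0.566 = 1955 + 3652 = 5607
Net migration: 20–39 − 380 → 652; 40–59 − 470 → 388
→ [860, 652, 388, 5607]
Dependents (band 0–19 + band 60+) = 860 + 5607 = 6467; working-age = 1040; ratio = 6467/1040 × 100 = 621.8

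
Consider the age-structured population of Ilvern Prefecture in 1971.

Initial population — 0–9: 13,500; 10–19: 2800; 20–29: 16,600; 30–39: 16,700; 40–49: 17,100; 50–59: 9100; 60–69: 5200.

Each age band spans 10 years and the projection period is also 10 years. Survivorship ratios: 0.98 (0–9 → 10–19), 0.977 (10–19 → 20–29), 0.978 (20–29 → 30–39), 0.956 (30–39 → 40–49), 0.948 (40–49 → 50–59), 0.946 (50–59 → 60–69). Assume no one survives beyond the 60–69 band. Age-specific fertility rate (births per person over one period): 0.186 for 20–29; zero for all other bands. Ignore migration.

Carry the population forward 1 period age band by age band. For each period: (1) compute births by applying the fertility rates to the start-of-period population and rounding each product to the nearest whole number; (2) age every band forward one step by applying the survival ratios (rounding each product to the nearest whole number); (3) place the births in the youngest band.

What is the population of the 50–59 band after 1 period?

Period 1:
Births: 16600 × 0.186 = 3088
10–19: 13500 × 0.98 = 13230
20–29: 2800 × 0.977 = 2736
30–39: 16600 × 0.978 = 16235
40–49: 16700 × 0.956 = 15965
50–59: 17100 × 0.948 = 16211
60–69: 9100 × 0.946 = 8609
Giving 3088 / 13230 / 2736 / 16235 / 15965 / 16211 / 8609.

16211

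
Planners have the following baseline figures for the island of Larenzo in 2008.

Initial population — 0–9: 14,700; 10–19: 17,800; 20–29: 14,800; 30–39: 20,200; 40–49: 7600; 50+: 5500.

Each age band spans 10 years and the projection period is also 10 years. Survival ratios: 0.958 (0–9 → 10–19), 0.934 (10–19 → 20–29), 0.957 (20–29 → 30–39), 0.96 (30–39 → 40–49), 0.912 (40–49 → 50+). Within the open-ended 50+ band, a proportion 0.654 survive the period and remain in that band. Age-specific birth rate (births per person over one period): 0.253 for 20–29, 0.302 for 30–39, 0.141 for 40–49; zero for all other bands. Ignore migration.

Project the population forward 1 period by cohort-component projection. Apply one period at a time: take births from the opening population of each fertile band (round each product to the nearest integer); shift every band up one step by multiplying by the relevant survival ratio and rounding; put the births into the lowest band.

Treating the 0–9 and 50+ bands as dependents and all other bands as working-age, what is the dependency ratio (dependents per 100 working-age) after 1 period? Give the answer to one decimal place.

Numbering the bands 1..6 from youngest to oldest:
Period 1.
Births: 14800 × 0.253 = 3744  |  20200 × 0.302 = 6100  |  7600 × 0.141 = 1072 → 10916
Band 2: 14700 × 0.958 = 14083
Band 3: 17800 × 0.934 = 16625
Band 4: 14800 × 0.957 = 14164
Band 5: 20200 × 0.96 = 19392
Band 6: 7600 × 0.912 + 5500 × 0.654 = 6931 + 3597 = 10528
Giving 10916 / 14083 / 16625 / 14164 / 19392 / 10528.
Dependents (band 0–9 + band 50+) = 10916 + 10528 = 21444; working-age = 64264; ratio = 21444/64264 × 100 = 33.4

33.4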